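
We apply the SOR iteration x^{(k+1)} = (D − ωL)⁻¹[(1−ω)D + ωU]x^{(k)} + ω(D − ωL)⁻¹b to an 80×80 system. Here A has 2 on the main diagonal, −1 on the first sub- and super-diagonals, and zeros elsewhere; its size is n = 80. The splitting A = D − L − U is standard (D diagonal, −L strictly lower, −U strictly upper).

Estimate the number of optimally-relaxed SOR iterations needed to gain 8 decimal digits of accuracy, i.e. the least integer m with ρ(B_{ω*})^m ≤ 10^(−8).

spectrum of D⁻¹(L+U) = {cos(kπ/81) : 1≤k≤80}; ρ_J = cos(π/81) = 0.9992480.
√(1 − cos²(π/81)) = sin(π/81) ≈ 0.0387754.
Then 2/(1+√(1−ρ_J²)) = 2/(1+0.0387754); ω* = 2/1.0387754 = 1.9253440.
ρ(B_{ω*}) = ω*−1 = 0.9253440
m ≥ 8·ln10 / (−ln 0.9253440) = 237.412; smallest integer m = 238.

m = 238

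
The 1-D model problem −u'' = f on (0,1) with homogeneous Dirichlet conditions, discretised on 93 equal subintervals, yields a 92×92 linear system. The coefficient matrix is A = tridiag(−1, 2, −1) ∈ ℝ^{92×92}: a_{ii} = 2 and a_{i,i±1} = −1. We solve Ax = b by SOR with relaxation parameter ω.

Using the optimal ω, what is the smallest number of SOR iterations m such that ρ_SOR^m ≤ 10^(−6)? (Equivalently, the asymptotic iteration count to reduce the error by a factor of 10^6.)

½·tridiag(1,0,1) at n=92: λ_k = cos(kπ/93); max |λ| at k=1 ⇒ ρ_J = cos(π/93) ≈ 0.9994295.
root = sin(π/93) = 0.0337741  (since 1−cos² = sin²).
Then 2/(1+√(1−ρ_J²)) = 2/(1+0.0337741); ω* = 2/1.0337741 = 1.9346586.
and ρ(B_{ω*}) = 1.9346586 − 1 = 0.9346586.
m ≥ 6·ln10 / (−ln 0.9346586) = 204.450; smallest integer m = 205.

m = 205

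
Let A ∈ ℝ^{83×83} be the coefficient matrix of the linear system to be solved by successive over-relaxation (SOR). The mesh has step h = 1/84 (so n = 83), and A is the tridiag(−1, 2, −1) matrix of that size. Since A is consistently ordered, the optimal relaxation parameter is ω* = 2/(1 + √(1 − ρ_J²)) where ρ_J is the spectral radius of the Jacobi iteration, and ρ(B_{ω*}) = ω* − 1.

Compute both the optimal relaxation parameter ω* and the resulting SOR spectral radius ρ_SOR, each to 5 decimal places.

[ρ_J] n=83: ρ(B_J) = cos(π/(n+1)) = cos(π/84) = 0.99930.
√(1 − cos²(π/84)) = sin(π/84) ≈ 0.037391.
So ω* = 2/1.037391 = 1.92791 (Young).
ρ_SOR = ω* − 1 ≈ 0.92791.

ω* = 1.92791, ρ_SOR = 0.92791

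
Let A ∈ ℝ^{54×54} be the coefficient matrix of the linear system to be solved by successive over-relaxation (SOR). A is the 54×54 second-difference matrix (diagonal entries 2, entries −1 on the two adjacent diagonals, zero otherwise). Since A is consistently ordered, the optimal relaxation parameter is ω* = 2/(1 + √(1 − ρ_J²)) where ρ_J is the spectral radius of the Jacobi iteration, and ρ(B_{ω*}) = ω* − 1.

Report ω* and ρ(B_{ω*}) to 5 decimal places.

ω* = 1.89199, ρ_SOR = 0.89199

½·tridiag(1,0,1) at n=54: λ_k = cos(kπ/55); max |λ| at k=1 ⇒ ρ_J = cos(π/55) ≈ 0.99837.
√(1 − cos²(π/55)) = sin(π/55) ≈ 0.057089.
[ω*] 2 ÷ (1 + 0.057089) = 2 ÷ 1.057089 = 1.89199.
[ρ_SOR] ω* − 1 = 0.89199.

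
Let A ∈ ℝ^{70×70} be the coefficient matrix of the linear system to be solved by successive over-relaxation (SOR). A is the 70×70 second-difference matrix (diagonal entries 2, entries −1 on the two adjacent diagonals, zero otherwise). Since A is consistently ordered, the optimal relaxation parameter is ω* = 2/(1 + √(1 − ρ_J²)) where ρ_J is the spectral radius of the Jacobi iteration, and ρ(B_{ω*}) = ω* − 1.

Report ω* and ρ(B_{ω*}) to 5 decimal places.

ω* = 1.91528, ρ_SOR = 0.91528

[ρ_J] n=70: ρ(B_J) = cos(π/(n+1)) = cos(π/71) = 0.99902.
root = sin(π/71) = 0.044233  (since 1−cos² = sin²).
Young: ω* = 2/(1+√(1−ρ_J²)) = 2/(1+0.044233) = 2/1.044233 = 1.91528.
At ω = 1.91528 every |λ(B_ω)| = ω−1, so ρ_SOR = 0.91528.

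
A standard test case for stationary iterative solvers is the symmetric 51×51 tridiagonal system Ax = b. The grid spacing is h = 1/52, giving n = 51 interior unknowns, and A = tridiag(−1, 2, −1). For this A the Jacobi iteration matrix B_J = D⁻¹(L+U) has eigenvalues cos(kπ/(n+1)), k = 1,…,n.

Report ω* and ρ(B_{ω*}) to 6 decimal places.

[ρ_J] n=51: ρ(B_J) = cos(π/(n+1)) = cos(π/52) = 0.998176.
1 − cos²(π/52) = sin²(π/52) ⇒ √(1−ρ_J²) = sin(π/52) = 0.0603785.
ω* = 2 / (1 + 0.0603785) = 2 / 1.0603785 ≈ 1.886119.
[ρ_SOR] ω* − 1 = 0.886119.

ω* = 1.886119, ρ_SOR = 0.886119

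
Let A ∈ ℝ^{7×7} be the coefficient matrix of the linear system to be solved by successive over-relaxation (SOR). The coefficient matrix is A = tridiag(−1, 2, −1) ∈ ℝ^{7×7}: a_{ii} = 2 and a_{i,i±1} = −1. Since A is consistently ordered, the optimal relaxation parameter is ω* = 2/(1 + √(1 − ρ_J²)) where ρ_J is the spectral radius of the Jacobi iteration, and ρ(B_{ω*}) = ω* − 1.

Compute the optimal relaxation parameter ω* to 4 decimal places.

ρ_J = max_k |cos(kπ/8)| = cos(π/8) = 0.9239
1 − cos²(π/8) = sin²(π/8) ⇒ √(1−ρ_J²) = sin(π/8) = 0.38268.
[ω*] 2 ÷ (1 + 0.38268) = 2 ÷ 1.38268 = 1.4465.
ρ(B_{ω*}) = ω*−1 = 0.4465

ω* = 1.4465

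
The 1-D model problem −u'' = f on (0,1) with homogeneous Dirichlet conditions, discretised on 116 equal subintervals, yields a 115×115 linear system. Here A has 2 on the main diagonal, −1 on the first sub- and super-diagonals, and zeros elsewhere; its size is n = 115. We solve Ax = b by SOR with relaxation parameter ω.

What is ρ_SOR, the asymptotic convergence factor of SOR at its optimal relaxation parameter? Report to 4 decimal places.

ρ_SOR = 0.9473

½·tridiag(1,0,1) at n=115: λ_k = cos(kπ/116); max |λ| at k=1 ⇒ ρ_J = cos(π/116) ≈ 0.9996.
1 − cos²(π/116) = sin²(π/116) ⇒ √(1−ρ_J²) = sin(π/116) = 0.02708.
ω* = 2 / (1 + 0.02708) = 2 / 1.02708 ≈ 1.9473.
ρ(B_{ω*}) = ω*−1 = 0.9473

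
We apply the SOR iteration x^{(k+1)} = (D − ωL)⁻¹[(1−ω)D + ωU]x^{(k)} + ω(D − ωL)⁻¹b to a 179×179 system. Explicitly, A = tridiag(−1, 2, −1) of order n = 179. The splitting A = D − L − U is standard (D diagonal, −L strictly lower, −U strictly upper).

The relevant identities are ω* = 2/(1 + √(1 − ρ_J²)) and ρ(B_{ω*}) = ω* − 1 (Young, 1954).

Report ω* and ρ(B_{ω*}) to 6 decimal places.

n=179: λ(B_J) = 1 − λ(A)/2 = cos(kπ/180); k=1 gives ρ_J = 0.999848.
1 − cos²(π/180) = sin²(π/180) ⇒ √(1−ρ_J²) = sin(π/180) = 0.0174524.
ω* = 2 / (1 + 0.0174524) = 2 / 1.0174524 ≈ 1.965694.
At ω = 1.965694 every |λ(B_ω)| = ω−1, so ρ_SOR = 0.965694.

ω* = 1.965694, ρ_SOR = 0.965694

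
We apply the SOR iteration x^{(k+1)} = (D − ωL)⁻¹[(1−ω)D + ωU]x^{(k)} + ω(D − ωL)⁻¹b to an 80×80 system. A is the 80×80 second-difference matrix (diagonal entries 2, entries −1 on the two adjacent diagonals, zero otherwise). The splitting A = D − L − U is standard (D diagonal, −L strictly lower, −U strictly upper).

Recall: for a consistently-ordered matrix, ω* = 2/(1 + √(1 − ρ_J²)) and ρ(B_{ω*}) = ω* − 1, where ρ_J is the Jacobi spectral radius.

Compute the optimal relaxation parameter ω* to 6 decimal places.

ρ_J = max_k |cos(kπ/81)| = cos(π/81) = 0.999248
1 − cos²(π/81) = sin²(π/81) ⇒ √(1−ρ_J²) = sin(π/81) = 0.0387754.
ω* = 2/(1 + 0.0387754) = 2/1.0387754 = 1.925344.
At ω = 1.925344 every |λ(B_ω)| = ω−1, so ρ_SOR = 0.925344.

ω* = 1.925344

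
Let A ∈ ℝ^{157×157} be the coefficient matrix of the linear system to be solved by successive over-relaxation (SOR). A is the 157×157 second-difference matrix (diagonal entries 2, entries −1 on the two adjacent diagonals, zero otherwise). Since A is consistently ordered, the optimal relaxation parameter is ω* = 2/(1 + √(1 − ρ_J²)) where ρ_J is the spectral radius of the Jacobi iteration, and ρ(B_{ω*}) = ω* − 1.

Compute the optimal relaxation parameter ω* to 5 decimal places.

ω* = 1.96101

ρ_J = max_k |cos(kπ/158)| = cos(π/158) = 0.99980
1 − cos²(π/158) = sin²(π/158) ⇒ √(1−ρ_J²) = sin(π/158) = 0.019882.
So ω* = 2/1.019882 = 1.96101 (Young).
ρ(B_{ω*}) = ω*−1 = 0.96101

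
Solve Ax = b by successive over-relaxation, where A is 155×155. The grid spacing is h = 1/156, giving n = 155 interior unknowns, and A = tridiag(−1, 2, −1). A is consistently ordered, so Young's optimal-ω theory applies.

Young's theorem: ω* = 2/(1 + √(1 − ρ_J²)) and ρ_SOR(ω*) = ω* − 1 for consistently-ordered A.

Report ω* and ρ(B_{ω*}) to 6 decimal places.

ω* = 1.960521, ρ_SOR = 0.960521

n=155: λ(B_J) = 1 − λ(A)/2 = cos(kπ/156); k=1 gives ρ_J = 0.999797.
root = sin(π/156) = 0.0201371  (since 1−cos² = sin²).
ω* = 2/(1+0.0201371) = 1.960521
ρ_SOR = ω* − 1 ≈ 0.960521.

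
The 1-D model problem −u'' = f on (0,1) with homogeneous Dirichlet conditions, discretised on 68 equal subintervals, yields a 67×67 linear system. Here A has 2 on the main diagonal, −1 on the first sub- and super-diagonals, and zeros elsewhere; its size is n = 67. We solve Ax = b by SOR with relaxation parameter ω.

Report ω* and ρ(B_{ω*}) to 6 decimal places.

ω* = 1.911711, ρ_SOR = 0.911711

spectrum of D⁻¹(L+U) = {cos(kπ/68) : 1≤k≤67}; ρ_J = cos(π/68) = 0.998933.
√(1−ρ_J²) simplifies to sin(π/68) = 0.0461835.
So ω* = 2/1.0461835 = 1.911711 (Young).
Hence ρ(B_{ω*}) = 1.911711 − 1 = 0.911711.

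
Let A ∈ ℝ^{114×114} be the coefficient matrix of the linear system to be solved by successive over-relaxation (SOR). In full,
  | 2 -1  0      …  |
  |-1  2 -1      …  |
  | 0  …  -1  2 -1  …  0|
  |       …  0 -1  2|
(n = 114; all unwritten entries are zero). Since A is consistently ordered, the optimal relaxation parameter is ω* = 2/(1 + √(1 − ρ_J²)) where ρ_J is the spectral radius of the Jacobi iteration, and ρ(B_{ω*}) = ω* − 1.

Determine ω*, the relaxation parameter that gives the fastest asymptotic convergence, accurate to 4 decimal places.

ω* = 1.9468

With n=114, ρ(Jacobi) = cos(π/115) = 0.9996.
√(1 − cos²(π/115)) = sin(π/115) ≈ 0.02731.
ω* = 2 / (1 + 0.02731) = 2 / 1.02731 ≈ 1.9468.
ρ_SOR = ω* − 1 ≈ 0.9468.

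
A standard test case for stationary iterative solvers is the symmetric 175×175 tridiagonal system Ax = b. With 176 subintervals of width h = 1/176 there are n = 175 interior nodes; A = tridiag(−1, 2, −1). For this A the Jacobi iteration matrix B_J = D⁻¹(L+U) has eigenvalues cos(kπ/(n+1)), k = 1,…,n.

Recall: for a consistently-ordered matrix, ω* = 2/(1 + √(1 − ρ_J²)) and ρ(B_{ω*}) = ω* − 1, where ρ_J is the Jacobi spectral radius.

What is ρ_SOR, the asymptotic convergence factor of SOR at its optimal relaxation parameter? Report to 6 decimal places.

B_J for the 175×175 system has eigenvalues cos(kπ/176); ρ_J = cos(π/176) = 0.999841.
√(1−ρ_J²) simplifies to sin(π/176) = 0.0178490.
[ω*] 2 ÷ (1 + 0.0178490) = 2 ÷ 1.0178490 = 1.964928.
ρ_SOR = ω* − 1 ≈ 0.964928.

ρ_SOR = 0.964928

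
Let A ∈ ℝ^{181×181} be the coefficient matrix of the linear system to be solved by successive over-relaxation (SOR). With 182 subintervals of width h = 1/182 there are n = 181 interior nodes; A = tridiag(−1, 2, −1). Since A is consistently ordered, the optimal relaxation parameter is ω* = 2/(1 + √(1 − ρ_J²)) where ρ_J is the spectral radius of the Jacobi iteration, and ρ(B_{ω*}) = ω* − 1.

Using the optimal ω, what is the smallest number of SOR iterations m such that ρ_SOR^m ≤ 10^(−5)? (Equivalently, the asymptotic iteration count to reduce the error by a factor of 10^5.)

m = 334

ρ_J = max_k |cos(kπ/182)| = cos(π/182) = 0.9998510
root = sin(π/182) = 0.0172606  (since 1−cos² = sin²).
So ω* = 2/1.0172606 = 1.9660645 (Young).
Hence ρ(B_{ω*}) = 1.9660645 − 1 = 0.9660645.
ρ_SOR^m ≤ 10^(−5) ⇔ m ≥ 5·ln10/(−ln 0.9660645) = 11.5129/0.0345247 = 333.469; m = ⌈333.469⌉ = 334.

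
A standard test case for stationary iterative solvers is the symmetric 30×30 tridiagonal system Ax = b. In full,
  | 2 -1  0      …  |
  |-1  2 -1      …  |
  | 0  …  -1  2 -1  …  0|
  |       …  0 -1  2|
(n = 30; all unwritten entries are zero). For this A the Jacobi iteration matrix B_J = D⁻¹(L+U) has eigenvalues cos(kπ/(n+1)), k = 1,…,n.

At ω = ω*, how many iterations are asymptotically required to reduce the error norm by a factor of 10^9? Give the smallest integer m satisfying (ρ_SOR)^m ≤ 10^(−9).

m = 103

With n=30, ρ(Jacobi) = cos(π/31) = 0.9948693.
√(1−ρ_J²) simplifies to sin(π/31) = 0.1011683.
Then 2/(1+√(1−ρ_J²)) = 2/(1+0.1011683); ω* = 2/1.1011683 = 1.8162528.
[ρ_SOR] ω* − 1 = 0.8162528.
(0.8162528)^m ≤ 10^{−9}  ⇒  m·ln(0.8162528) ≤ −9·ln10  ⇒  m ≥ 102.070  ⇒  m = 103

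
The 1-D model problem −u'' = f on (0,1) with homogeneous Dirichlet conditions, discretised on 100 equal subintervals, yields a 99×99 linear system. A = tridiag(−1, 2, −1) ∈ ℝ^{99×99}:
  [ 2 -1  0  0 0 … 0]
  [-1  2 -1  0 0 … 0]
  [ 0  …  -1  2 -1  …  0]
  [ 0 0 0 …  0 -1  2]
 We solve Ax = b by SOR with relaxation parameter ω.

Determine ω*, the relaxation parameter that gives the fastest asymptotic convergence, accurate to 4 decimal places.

ω* = 1.9391

[ρ_J] n=99: ρ(B_J) = cos(π/(n+1)) = cos(π/100) = 0.9995.
1 − cos²(π/100) = sin²(π/100) ⇒ √(1−ρ_J²) = sin(π/100) = 0.03141.
ω* = 2/(1+0.03141) = 1.9391
ρ(B_{ω*}) = ω*−1 = 0.9391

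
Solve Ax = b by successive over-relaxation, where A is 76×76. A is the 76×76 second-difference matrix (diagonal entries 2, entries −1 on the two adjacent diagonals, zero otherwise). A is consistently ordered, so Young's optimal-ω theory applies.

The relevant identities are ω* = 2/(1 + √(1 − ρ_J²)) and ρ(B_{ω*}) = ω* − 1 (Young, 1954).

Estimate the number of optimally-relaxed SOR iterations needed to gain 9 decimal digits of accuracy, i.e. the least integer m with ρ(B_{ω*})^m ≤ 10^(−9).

With n=76, ρ(Jacobi) = cos(π/77) = 0.9991678.
√(1 − cos²(π/77)) = sin(π/77) ≈ 0.0407886.
So ω* = 2/1.0407886 = 1.9216198 (Young).
ρ_SOR = ω* − 1 ≈ 0.9216198.
ρ_SOR^m ≤ 10^(−9) ⇔ m ≥ 9·ln10/(−ln 0.9216198) = 20.7233/0.0816225 = 253.892; m = ⌈253.892⌉ = 254.

m = 254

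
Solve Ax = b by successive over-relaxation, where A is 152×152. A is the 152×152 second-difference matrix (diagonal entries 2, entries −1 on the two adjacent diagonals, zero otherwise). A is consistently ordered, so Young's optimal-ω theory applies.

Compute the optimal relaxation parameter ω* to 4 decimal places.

ρ_J = max_k |cos(kπ/153)| = cos(π/153) = 0.9998
√(1−ρ_J²) = |sin(π/153)| = 0.02053
ω* = 2/(1 + 0.02053) = 2/1.02053 = 1.9598.
At ω = 1.9598 every |λ(B_ω)| = ω−1, so ρ_SOR = 0.9598.

ω* = 1.9598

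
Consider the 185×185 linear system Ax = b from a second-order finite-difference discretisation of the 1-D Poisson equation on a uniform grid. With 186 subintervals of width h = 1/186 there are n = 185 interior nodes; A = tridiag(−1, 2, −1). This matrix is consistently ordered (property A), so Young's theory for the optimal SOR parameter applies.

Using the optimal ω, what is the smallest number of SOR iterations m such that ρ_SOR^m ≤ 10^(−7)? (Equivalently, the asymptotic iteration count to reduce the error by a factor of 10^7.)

spectrum of D⁻¹(L+U) = {cos(kπ/186) : 1≤k≤185}; ρ_J = cos(π/186) = 0.9998574.
√(1−ρ_J²) simplifies to sin(π/186) = 0.0168895.
ω* = 2/(1 + 0.0168895) = 2/1.0168895 = 1.9667820.
ρ(B_{ω*}) = ω*−1 = 0.9667820
For 7 digits: m = 7·ln10 / (−ln 0.9667820) = 16.1181/0.0337822 = 477.118; round up → m = 478.

m = 478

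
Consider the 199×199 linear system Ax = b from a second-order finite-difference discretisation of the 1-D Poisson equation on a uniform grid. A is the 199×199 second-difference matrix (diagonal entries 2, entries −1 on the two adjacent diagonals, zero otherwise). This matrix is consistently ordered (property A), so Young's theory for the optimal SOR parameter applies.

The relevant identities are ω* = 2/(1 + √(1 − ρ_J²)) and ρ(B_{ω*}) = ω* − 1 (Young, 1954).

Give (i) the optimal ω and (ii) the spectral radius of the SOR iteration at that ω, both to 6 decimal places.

n=199: λ(B_J) = 1 − λ(A)/2 = cos(kπ/200); k=1 gives ρ_J = 0.999877.
√(1−ρ_J²) simplifies to sin(π/200) = 0.0157073.
Young: ω* = 2/(1+√(1−ρ_J²)) = 2/(1+0.0157073) = 2/1.0157073 = 1.969071.
ρ(B_{ω*}) = ω*−1 = 0.969071

ω* = 1.969071, ρ_SOR = 0.969071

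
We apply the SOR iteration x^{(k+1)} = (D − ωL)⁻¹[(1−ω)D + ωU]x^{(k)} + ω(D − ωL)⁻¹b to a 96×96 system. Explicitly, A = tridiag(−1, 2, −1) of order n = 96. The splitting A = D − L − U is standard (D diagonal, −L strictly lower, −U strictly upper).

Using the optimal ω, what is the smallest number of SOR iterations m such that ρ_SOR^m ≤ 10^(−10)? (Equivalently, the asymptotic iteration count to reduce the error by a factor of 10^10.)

n=96: λ(B_J) = 1 − λ(A)/2 = cos(kπ/97); k=1 gives ρ_J = 0.9994756.
√(1−ρ_J²) simplifies to sin(π/97) = 0.0323819.
ω* = 2 / (1 + 0.0323819) = 2 / 1.0323819 ≈ 1.9372676.
ρ_SOR = ω* − 1 ≈ 0.9372676.
Need (0.9372676)^m ≤ 10^(−10): m ≥ 10·ln10/|ln 0.9372676| = 23.0259/0.0647864 = 355.413 ⇒ m = 356.

m = 356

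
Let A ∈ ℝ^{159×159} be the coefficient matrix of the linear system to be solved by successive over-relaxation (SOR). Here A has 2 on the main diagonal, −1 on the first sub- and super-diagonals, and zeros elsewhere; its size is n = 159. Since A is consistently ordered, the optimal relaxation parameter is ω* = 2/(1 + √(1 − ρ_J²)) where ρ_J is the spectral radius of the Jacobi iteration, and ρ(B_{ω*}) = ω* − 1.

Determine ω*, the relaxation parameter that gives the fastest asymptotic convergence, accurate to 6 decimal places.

ρ_J = max_k |cos(kπ/160)| = cos(π/160) = 0.999807
√(1−ρ_J²) simplifies to sin(π/160) = 0.0196337.
Then 2/(1+√(1−ρ_J²)) = 2/(1+0.0196337); ω* = 2/1.0196337 = 1.961489.
Hence ρ(B_{ω*}) = 1.961489 − 1 = 0.961489.

ω* = 1.961489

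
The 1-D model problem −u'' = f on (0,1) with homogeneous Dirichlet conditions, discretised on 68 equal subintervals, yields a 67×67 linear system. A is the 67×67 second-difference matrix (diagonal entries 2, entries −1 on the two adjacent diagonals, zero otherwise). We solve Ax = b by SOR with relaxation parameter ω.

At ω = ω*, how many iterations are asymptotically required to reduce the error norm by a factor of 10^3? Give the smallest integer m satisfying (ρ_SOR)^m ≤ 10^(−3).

m = 75

ρ_J = max_k |cos(kπ/68)| = cos(π/68) = 0.9989330
√(1−ρ_J²) simplifies to sin(π/68) = 0.0461835.
Young: ω* = 2/(1+√(1−ρ_J²)) = 2/(1+0.0461835) = 2/1.0461835 = 1.9117105.
ρ_SOR = ω* − 1 ≈ 0.9117105.
3·ln10 = 6.90776; −ln(0.9117105) = 0.0924328; m = ⌈6.90776/0.0924328⌉ = ⌈74.733⌉ = 75.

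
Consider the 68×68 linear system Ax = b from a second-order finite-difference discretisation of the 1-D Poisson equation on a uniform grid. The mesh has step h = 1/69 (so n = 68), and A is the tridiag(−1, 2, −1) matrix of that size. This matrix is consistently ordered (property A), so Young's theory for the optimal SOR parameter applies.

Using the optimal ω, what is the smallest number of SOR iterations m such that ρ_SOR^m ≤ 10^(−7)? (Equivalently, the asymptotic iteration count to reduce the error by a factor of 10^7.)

m = 177

[ρ_J] n=68: ρ(B_J) = cos(π/(n+1)) = cos(π/69) = 0.9989637.
√(1 − cos²(π/69)) = sin(π/69) ≈ 0.0455146.
Young: ω* = 2/(1+√(1−ρ_J²)) = 2/(1+0.0455146) = 2/1.0455146 = 1.9129336.
ρ_SOR = ω* − 1 ≈ 0.9129336.
For 7 digits: m = 7·ln10 / (−ln 0.9129336) = 16.1181/0.0910921 = 176.943; round up → m = 177.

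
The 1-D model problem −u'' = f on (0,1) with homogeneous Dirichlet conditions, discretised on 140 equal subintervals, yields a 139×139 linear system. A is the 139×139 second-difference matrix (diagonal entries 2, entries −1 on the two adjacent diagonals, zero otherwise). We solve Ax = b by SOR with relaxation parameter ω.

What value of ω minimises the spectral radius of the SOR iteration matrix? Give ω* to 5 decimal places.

With n=139, ρ(Jacobi) = cos(π/140) = 0.99975.
√(1−ρ_J²) simplifies to sin(π/140) = 0.022438.
[ω*] 2 ÷ (1 + 0.022438) = 2 ÷ 1.022438 = 1.95611.
ρ(B_{ω*}) = ω*−1 = 0.95611

ω* = 1.95611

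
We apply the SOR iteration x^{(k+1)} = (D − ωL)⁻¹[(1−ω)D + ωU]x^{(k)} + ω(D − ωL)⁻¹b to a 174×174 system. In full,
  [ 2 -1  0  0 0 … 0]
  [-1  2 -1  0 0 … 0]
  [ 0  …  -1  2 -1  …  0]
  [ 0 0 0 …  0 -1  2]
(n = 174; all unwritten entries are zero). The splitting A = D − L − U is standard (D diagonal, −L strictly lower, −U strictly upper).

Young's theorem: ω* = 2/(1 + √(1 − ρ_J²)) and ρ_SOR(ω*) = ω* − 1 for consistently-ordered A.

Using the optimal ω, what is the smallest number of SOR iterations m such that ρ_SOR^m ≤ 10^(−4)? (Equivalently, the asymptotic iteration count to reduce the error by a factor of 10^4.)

n=174: λ(B_J) = 1 − λ(A)/2 = cos(kπ/175); k=1 gives ρ_J = 0.9998389.
1 − cos²(π/175) = sin²(π/175) ⇒ √(1−ρ_J²) = sin(π/175) = 0.0179510.
[ω*] 2 ÷ (1 + 0.0179510) = 2 ÷ 1.0179510 = 1.9647311.
ρ(B_{ω*}) = ω*−1 = 0.9647311
4·ln10 = 9.21034; −ln(0.9647311) = 0.0359059; m = ⌈9.21034/0.0359059⌉ = ⌈256.513⌉ = 257.

m = 257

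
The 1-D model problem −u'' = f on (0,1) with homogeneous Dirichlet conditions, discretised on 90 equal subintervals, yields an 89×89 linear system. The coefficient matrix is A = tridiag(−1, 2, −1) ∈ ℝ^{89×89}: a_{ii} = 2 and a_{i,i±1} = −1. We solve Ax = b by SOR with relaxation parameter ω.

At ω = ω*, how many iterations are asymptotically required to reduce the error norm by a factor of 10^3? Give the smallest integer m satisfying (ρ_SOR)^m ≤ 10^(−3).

½·tridiag(1,0,1) at n=89: λ_k = cos(kπ/90); max |λ| at k=1 ⇒ ρ_J = cos(π/90) ≈ 0.9993908.
√(1−ρ_J²) = |sin(π/90)| = 0.0348995
ω* = 2 / (1 + 0.0348995) = 2 / 1.0348995 ≈ 1.9325548.
Hence ρ(B_{ω*}) = 1.9325548 − 1 = 0.9325548.
Need (0.9325548)^m ≤ 10^(−3): m ≥ 3·ln10/|ln 0.9325548| = 6.90776/0.0698274 = 98.926 ⇒ m = 99.

m = 99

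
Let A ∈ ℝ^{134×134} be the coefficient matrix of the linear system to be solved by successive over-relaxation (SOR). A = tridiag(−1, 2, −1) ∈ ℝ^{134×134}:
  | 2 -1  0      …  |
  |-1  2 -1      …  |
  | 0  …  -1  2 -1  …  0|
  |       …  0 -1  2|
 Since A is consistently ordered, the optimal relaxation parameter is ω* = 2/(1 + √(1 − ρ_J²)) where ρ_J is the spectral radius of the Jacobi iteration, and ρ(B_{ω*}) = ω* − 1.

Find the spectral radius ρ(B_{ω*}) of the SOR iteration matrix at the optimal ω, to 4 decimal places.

ρ_SOR = 0.9545

ρ_J = max_k |cos(kπ/135)| = cos(π/135) = 0.9997
√(1 − cos²(π/135)) = sin(π/135) ≈ 0.02327.
ω* = 2 / (1 + 0.02327) = 2 / 1.02327 ≈ 1.9545.
ρ(B_{ω*}) = ω*−1 = 0.9545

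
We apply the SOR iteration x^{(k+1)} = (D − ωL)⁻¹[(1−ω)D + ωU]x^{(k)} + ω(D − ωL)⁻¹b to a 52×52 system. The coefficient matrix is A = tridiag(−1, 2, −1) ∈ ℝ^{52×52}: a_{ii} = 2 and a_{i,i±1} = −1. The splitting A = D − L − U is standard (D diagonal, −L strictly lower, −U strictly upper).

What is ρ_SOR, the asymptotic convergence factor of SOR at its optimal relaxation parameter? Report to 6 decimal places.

ρ_SOR = 0.888145

[ρ_J] n=52: ρ(B_J) = cos(π/(n+1)) = cos(π/53) = 0.998244.
√(1−ρ_J²) = |sin(π/53)| = 0.0592406
[ω*] 2 ÷ (1 + 0.0592406) = 2 ÷ 1.0592406 = 1.888145.
At ω = 1.888145 every |λ(B_ω)| = ω−1, so ρ_SOR = 0.888145.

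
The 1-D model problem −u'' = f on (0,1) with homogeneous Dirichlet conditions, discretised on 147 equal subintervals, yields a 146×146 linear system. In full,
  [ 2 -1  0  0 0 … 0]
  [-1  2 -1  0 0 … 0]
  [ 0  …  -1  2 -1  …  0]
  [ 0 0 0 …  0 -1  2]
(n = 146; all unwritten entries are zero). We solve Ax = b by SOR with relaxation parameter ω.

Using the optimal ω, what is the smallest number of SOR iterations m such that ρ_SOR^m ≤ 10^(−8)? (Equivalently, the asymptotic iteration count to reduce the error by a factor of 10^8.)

With n=146, ρ(Jacobi) = cos(π/147) = 0.9997716.
root = sin(π/147) = 0.0213698  (since 1−cos² = sin²).
Then 2/(1+√(1−ρ_J²)) = 2/(1+0.0213698); ω* = 2/1.0213698 = 1.9581546.
ρ_SOR = ω* − 1 = 1.9581546 − 1 = 0.9581546.
For 8 digits: m = 8·ln10 / (−ln 0.9581546) = 18.4207/0.0427461 = 430.933; round up → m = 431.

m = 431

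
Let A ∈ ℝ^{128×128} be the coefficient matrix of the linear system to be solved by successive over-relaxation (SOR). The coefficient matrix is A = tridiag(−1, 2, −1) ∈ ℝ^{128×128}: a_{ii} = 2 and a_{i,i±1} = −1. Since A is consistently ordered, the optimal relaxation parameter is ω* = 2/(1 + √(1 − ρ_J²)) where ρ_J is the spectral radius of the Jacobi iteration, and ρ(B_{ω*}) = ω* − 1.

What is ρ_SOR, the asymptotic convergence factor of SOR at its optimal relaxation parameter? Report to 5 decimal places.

ρ_SOR = 0.95246

½·tridiag(1,0,1) at n=128: λ_k = cos(kπ/129); max |λ| at k=1 ⇒ ρ_J = cos(π/129) ≈ 0.99970.
√(1 − cos²(π/129)) = sin(π/129) ≈ 0.024351.
So ω* = 2/1.024351 = 1.95246 (Young).
ρ(B_{ω*}) = ω*−1 = 0.95246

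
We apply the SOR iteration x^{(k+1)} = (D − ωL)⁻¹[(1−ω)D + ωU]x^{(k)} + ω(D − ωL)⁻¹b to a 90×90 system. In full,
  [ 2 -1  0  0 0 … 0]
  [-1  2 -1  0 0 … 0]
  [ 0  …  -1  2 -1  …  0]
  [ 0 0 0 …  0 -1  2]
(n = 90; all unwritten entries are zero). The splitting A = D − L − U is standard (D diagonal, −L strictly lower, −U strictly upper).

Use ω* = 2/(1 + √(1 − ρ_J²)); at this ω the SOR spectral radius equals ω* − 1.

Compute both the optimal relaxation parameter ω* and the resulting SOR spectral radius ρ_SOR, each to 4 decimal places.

½·tridiag(1,0,1) at n=90: λ_k = cos(kπ/91); max |λ| at k=1 ⇒ ρ_J = cos(π/91) ≈ 0.9994.
√(1 − cos²(π/91)) = sin(π/91) ≈ 0.03452.
Then 2/(1+√(1−ρ_J²)) = 2/(1+0.03452); ω* = 2/1.03452 = 1.9333.
ρ(B_{ω*}) = ω*−1 = 0.9333

ω* = 1.9333, ρ_SOR = 0.9333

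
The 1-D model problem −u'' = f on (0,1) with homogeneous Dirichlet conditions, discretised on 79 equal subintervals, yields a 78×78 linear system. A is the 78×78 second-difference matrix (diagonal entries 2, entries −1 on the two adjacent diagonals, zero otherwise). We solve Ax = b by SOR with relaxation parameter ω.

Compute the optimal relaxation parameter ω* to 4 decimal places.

ω* = 1.9235

[ρ_J] n=78: ρ(B_J) = cos(π/(n+1)) = cos(π/79) = 0.9992.
√(1−ρ_J²) simplifies to sin(π/79) = 0.03976.
ω* = 2/(1+0.03976) = 1.9235
[ρ_SOR] ω* − 1 = 0.9235.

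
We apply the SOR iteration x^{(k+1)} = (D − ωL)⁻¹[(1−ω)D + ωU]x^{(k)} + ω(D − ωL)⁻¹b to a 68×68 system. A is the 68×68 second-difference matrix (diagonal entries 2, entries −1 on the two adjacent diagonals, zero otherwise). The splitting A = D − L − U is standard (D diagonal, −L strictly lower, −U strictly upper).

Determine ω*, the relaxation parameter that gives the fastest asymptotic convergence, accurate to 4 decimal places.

ρ_J = max_k |cos(kπ/69)| = cos(π/69) = 0.9990
√(1−ρ_J²) = |sin(π/69)| = 0.04551
ω* = 2/(1 + 0.04551) = 2/1.04551 = 1.9129.
Hence ρ(B_{ω*}) = 1.9129 − 1 = 0.9129.

ω* = 1.9129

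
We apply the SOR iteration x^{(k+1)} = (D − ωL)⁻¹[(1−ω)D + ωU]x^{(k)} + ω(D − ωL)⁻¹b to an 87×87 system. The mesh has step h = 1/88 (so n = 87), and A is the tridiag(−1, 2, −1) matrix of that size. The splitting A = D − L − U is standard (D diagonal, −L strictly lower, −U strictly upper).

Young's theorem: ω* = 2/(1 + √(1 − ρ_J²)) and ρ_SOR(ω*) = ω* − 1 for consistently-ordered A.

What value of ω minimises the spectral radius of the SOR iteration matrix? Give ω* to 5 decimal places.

[ρ_J] n=87: ρ(B_J) = cos(π/(n+1)) = cos(π/88) = 0.99936.
√(1 − cos²(π/88)) = sin(π/88) ≈ 0.035692.
[ω*] 2 ÷ (1 + 0.035692) = 2 ÷ 1.035692 = 1.93108.
ρ(B_{ω*}) = ω*−1 = 0.93108

ω* = 1.93108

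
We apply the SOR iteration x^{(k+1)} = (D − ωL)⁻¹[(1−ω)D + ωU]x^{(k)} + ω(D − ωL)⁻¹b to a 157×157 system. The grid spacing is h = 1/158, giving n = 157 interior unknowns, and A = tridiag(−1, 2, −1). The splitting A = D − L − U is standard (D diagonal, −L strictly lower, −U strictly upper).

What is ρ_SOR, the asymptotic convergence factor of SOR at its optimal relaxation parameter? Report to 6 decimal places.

[ρ_J] n=157: ρ(B_J) = cos(π/(n+1)) = cos(π/158) = 0.999802.
√(1−ρ_J²) simplifies to sin(π/158) = 0.0198822.
ω* = 2/(1 + 0.0198822) = 2/1.0198822 = 1.961011.
Hence ρ(B_{ω*}) = 1.961011 − 1 = 0.961011.

ρ_SOR = 0.961011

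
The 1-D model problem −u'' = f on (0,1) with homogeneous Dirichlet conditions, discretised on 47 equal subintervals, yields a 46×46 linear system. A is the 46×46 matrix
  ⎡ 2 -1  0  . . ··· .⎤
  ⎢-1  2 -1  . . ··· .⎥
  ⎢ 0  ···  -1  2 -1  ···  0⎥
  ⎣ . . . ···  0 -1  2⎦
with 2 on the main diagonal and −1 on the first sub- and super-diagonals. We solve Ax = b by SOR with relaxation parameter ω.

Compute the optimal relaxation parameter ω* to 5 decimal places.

ω* = 1.87478

spectrum of D⁻¹(L+U) = {cos(kπ/47) : 1≤k≤46}; ρ_J = cos(π/47) = 0.99777.
√(1−ρ_J²) simplifies to sin(π/47) = 0.066793.
[ω*] 2 ÷ (1 + 0.066793) = 2 ÷ 1.066793 = 1.87478.
Hence ρ(B_{ω*}) = 1.87478 − 1 = 0.87478.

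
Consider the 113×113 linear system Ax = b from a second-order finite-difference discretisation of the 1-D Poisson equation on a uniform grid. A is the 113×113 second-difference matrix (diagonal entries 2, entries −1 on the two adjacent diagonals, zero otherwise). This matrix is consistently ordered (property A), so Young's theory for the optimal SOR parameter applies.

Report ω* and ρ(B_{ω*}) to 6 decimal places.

ω* = 1.946369, ρ_SOR = 0.946369

With n=113, ρ(Jacobi) = cos(π/114) = 0.999620.
√(1−ρ_J²) = |sin(π/114)| = 0.0275543
[ω*] 2 ÷ (1 + 0.0275543) = 2 ÷ 1.0275543 = 1.946369.
ρ_SOR = ω* − 1 = 1.946369 − 1 = 0.946369.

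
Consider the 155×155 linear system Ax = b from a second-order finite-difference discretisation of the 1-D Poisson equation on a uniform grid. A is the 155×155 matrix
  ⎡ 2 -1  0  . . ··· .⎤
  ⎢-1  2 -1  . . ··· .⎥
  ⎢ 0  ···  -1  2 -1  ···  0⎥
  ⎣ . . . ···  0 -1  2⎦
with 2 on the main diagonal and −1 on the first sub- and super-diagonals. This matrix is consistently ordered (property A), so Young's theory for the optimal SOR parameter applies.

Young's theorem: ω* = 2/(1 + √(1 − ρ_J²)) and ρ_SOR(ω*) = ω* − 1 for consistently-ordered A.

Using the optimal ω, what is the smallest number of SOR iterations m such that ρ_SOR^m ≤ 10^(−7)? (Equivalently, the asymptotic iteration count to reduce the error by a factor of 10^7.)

m = 401

n=155: λ(B_J) = 1 − λ(A)/2 = cos(kπ/156); k=1 gives ρ_J = 0.9997972.
root = sin(π/156) = 0.0201371  (since 1−cos² = sin²).
ω* = 2/(1+0.0201371) = 1.9605208
ρ_SOR = ω* − 1 = 1.9605208 − 1 = 0.9605208.
Need (0.9605208)^m ≤ 10^(−7): m ≥ 7·ln10/|ln 0.9605208| = 16.1181/0.0402796 = 400.155 ⇒ m = 401.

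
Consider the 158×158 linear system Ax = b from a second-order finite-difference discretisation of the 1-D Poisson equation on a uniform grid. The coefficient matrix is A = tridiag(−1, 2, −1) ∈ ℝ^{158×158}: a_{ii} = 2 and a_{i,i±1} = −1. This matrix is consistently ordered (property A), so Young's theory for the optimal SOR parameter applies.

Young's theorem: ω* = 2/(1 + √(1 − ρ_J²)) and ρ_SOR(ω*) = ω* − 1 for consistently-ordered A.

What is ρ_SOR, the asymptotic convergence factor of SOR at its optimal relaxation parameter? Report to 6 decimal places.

[ρ_J] n=158: ρ(B_J) = cos(π/(n+1)) = cos(π/159) = 0.999805.
√(1−ρ_J²) simplifies to sin(π/159) = 0.0197572.
Then 2/(1+√(1−ρ_J²)) = 2/(1+0.0197572); ω* = 2/1.0197572 = 1.961251.
and ρ(B_{ω*}) = 1.961251 − 1 = 0.961251.

ρ_SOR = 0.961251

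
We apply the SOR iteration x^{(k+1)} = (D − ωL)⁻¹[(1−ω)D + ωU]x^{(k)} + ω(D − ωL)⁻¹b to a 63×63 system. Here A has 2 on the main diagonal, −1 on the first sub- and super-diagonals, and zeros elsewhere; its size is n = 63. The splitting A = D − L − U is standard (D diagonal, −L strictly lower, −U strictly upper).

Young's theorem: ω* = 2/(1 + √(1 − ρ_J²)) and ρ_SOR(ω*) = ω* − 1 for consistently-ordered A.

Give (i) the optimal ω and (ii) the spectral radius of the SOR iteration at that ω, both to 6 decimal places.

ω* = 1.906455, ρ_SOR = 0.906455

spectrum of D⁻¹(L+U) = {cos(kπ/64) : 1≤k≤63}; ρ_J = cos(π/64) = 0.998795.
1 − cos²(π/64) = sin²(π/64) ⇒ √(1−ρ_J²) = sin(π/64) = 0.0490677.
ω* = 2/(1+0.0490677) = 1.906455
At ω = 1.906455 every |λ(B_ω)| = ω−1, so ρ_SOR = 0.906455.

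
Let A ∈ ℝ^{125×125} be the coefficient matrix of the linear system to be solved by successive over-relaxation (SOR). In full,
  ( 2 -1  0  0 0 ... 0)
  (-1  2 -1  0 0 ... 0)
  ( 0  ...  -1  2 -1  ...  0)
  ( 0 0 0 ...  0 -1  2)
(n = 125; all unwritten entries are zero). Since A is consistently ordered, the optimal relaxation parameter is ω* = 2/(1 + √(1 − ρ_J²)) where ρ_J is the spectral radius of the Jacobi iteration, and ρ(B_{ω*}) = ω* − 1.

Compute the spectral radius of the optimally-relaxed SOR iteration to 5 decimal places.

½·tridiag(1,0,1) at n=125: λ_k = cos(kπ/126); max |λ| at k=1 ⇒ ρ_J = cos(π/126) ≈ 0.99969.
root = sin(π/126) = 0.024931  (since 1−cos² = sin²).
So ω* = 2/1.024931 = 1.95135 (Young).
ρ_SOR = ω* − 1 ≈ 0.95135.

ρ_SOR = 0.95135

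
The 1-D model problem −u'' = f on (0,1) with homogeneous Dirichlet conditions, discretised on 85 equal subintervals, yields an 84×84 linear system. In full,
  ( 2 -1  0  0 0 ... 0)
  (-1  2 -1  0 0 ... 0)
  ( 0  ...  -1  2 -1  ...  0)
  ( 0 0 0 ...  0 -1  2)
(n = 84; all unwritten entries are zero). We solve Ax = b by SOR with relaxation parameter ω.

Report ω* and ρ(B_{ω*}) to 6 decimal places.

ω* = 1.928731, ρ_SOR = 0.928731

spectrum of D⁻¹(L+U) = {cos(kπ/85) : 1≤k≤84}; ρ_J = cos(π/85) = 0.999317.
root = sin(π/85) = 0.0369515  (since 1−cos² = sin²).
[ω*] 2 ÷ (1 + 0.0369515) = 2 ÷ 1.0369515 = 1.928731.
and ρ(B_{ω*}) = 1.928731 − 1 = 0.928731.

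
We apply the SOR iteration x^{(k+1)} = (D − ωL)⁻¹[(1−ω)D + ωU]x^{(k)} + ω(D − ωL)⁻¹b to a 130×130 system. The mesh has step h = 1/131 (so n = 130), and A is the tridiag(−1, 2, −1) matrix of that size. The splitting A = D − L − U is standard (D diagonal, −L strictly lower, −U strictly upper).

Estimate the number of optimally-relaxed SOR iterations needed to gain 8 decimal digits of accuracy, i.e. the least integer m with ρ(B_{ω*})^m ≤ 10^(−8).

m = 385

B_J for the 130×130 system has eigenvalues cos(kπ/131); ρ_J = cos(π/131) = 0.9997125.
1 − cos²(π/131) = sin²(π/131) ⇒ √(1−ρ_J²) = sin(π/131) = 0.0239793.
Then 2/(1+√(1−ρ_J²)) = 2/(1+0.0239793); ω* = 2/1.0239793 = 1.9531645.
ρ_SOR = ω* − 1 = 1.9531645 − 1 = 0.9531645.
8·ln10 = 18.4207; −ln(0.9531645) = 0.0479678; m = ⌈18.4207/0.0479678⌉ = ⌈384.022⌉ = 385.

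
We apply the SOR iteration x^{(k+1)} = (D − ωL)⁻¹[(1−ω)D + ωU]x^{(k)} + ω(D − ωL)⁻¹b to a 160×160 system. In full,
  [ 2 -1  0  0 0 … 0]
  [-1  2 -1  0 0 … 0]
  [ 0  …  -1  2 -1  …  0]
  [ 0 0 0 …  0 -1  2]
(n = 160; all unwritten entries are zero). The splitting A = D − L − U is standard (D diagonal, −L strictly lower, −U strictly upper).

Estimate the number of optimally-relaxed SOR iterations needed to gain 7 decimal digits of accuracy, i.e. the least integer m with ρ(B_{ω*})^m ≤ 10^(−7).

m = 413

n=160: λ(B_J) = 1 − λ(A)/2 = cos(kπ/161); k=1 gives ρ_J = 0.9998096.
√(1 − cos²(π/161)) = sin(π/161) ≈ 0.0195118.
So ω* = 2/1.0195118 = 1.9617232 (Young).
ρ_SOR = ω* − 1 ≈ 0.9617232.
ρ_SOR^m ≤ 10^(−7) ⇔ m ≥ 7·ln10/(−ln 0.9617232) = 16.1181/0.0390286 = 412.982; m = ⌈412.982⌉ = 413.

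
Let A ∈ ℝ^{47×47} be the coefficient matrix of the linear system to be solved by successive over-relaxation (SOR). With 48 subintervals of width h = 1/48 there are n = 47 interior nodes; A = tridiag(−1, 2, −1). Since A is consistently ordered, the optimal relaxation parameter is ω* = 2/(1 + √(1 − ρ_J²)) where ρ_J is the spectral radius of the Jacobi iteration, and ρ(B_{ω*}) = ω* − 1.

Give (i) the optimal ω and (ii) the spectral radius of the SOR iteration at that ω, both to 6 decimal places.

ρ_J = max_k |cos(kπ/48)| = cos(π/48) = 0.997859
root = sin(π/48) = 0.0654031  (since 1−cos² = sin²).
So ω* = 2/1.0654031 = 1.877224 (Young).
At ω = 1.877224 every |λ(B_ω)| = ω−1, so ρ_SOR = 0.877224.

ω* = 1.877224, ρ_SOR = 0.877224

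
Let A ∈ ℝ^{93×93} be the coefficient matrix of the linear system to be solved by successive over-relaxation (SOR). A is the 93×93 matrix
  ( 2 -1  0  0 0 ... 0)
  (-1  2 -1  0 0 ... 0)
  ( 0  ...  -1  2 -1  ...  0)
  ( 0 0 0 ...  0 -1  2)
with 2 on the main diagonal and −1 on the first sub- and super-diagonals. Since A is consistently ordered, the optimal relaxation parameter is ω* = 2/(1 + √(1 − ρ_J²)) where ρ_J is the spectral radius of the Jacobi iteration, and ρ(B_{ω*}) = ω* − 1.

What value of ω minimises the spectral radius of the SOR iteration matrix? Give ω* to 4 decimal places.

ω* = 1.9353

½·tridiag(1,0,1) at n=93: λ_k = cos(kπ/94); max |λ| at k=1 ⇒ ρ_J = cos(π/94) ≈ 0.9994.
√(1−ρ_J²) = |sin(π/94)| = 0.03341
So ω* = 2/1.03341 = 1.9353 (Young).
At ω = 1.9353 every |λ(B_ω)| = ω−1, so ρ_SOR = 0.9353.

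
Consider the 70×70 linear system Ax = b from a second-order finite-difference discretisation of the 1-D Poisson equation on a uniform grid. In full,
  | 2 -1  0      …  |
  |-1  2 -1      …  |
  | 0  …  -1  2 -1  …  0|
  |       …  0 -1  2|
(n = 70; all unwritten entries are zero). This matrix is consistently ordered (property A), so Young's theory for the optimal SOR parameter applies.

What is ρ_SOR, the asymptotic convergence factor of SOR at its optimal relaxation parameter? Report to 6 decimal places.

ρ_SOR = 0.915281

n=70: λ(B_J) = 1 − λ(A)/2 = cos(kπ/71); k=1 gives ρ_J = 0.999021.
√(1−ρ_J²) = |sin(π/71)| = 0.0442333
ω* = 2/(1 + 0.0442333) = 2/1.0442333 = 1.915281.
At ω = 1.915281 every |λ(B_ω)| = ω−1, so ρ_SOR = 0.915281.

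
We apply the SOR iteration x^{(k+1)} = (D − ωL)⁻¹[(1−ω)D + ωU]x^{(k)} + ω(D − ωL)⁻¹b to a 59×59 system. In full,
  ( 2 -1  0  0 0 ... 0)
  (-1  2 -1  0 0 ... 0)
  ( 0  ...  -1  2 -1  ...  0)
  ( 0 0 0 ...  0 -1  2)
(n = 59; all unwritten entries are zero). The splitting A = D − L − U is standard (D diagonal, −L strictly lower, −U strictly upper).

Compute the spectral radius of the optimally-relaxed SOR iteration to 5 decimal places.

ρ_SOR = 0.90053

[ρ_J] n=59: ρ(B_J) = cos(π/(n+1)) = cos(π/60) = 0.99863.
√(1 − cos²(π/60)) = sin(π/60) ≈ 0.052336.
ω* = 2 / (1 + 0.052336) = 2 / 1.052336 ≈ 1.90053.
ρ(B_{ω*}) = ω*−1 = 0.90053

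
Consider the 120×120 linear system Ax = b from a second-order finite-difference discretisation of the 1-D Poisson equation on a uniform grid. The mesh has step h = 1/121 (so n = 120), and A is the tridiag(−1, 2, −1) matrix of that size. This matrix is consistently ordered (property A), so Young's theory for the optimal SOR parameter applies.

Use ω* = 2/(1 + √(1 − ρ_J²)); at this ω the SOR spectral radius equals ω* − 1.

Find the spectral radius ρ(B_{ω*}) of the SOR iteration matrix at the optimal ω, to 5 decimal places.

n=120: λ(B_J) = 1 − λ(A)/2 = cos(kπ/121); k=1 gives ρ_J = 0.99966.
√(1−ρ_J²) simplifies to sin(π/121) = 0.025961.
So ω* = 2/1.025961 = 1.94939 (Young).
[ρ_SOR] ω* − 1 = 0.94939.

ρ_SOR = 0.94939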